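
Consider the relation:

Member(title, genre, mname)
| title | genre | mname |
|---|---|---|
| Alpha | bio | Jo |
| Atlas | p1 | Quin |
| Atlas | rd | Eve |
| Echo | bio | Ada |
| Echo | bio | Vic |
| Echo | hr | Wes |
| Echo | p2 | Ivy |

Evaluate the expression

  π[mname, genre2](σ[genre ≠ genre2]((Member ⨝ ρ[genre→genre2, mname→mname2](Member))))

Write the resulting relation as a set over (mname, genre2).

{(Ada, hr), (Ada, p2), (Eve, p1), (Ivy, bio), (Ivy, hr), (Quin, rd), (Vic, hr), (Vic, p2), (Wes, bio), (Wes, p2)}

ρ[genre→genre2, mname→mname2]: schema becomes (title, genre2, mname2); tuples unchanged.
Joining Member and ρ[genre→genre2, mname→mname2](Member) on title yields {(Alpha, bio, Jo, bio, Jo), (Atlas, p1, Quin, p1, Quin), (Atlas, p1, Quin, rd, Eve), (Atlas, rd, Eve, p1, Quin), (Atlas, rd, Eve, rd, Eve), (Echo, bio, Ada, bio, Ada), (Echo, bio, Ada, bio, Vic), (Echo, bio, Ada, hr, Wes), (Echo, bio, Ada, p2, Ivy), (Echo, bio, Vic, bio, Ada), (Echo, bio, Vic, bio, Vic), (Echo, bio, Vic, hr, Wes), (Echo, bio, Vic, p2, Ivy), (Echo, hr, Wes, bio, Ada), (Echo, hr, Wes, bio, Vic), (Echo, hr, Wes, hr, Wes), (Echo, hr, Wes, p2, Ivy), (Echo, p2, Ivy, bio, Ada), (Echo, p2, Ivy, bio, Vic), (Echo, p2, Ivy, hr, Wes), (Echo, p2, Ivy, p2, Ivy)}.
Selection genre ≠ genre2: {(Atlas, p1, Quin, rd, Eve), (Atlas, rd, Eve, p1, Quin), (Echo, bio, Ada, hr, Wes), (Echo, bio, Ada, p2, Ivy), (Echo, bio, Vic, hr, Wes), (Echo, bio, Vic, p2, Ivy), (Echo, hr, Wes, bio, Ada), (Echo, hr, Wes, bio, Vic), (Echo, hr, Wes, p2, Ivy), (Echo, p2, Ivy, bio, Ada), (Echo, p2, Ivy, bio, Vic), (Echo, p2, Ivy, hr, Wes)}
Projecting to mname, genre2 (2 duplicate(s) eliminated): {(Ada, hr), (Ada, p2), (Eve, p1), (Ivy, bio), (Ivy, hr), (Quin, rd), (Vic, hr), (Vic, p2), (Wes, bio), (Wes, p2)}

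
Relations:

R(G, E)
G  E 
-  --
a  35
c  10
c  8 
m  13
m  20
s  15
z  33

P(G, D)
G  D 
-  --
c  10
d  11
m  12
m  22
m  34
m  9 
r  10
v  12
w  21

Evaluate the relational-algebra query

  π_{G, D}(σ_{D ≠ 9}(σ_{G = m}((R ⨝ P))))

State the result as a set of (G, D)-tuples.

{(m, 12), (m, 22), (m, 34)}

Joining R and P on G yields {(c, 10, 10), (c, 8, 10), (m, 13, 12), (m, 13, 22), (m, 13, 34), (m, 13, 9), (m, 20, 12), (m, 20, 22), (m, 20, 34), (m, 20, 9)}.
σ[G = m]: keep tuples satisfying G = m → {(m, 13, 12), (m, 13, 22), (m, 13, 34), (m, 13, 9), (m, 20, 12), (m, 20, 22), (m, 20, 34), (m, 20, 9)}
σ[D ≠ 9]: keep tuples satisfying D ≠ 9 → {(m, 13, 12), (m, 13, 22), (m, 13, 34), (m, 20, 12), (m, 20, 22), (m, 20, 34)}
π[G, D]: project onto (G, D) (3 duplicate(s) eliminated) → {(m, 12), (m, 22), (m, 34)}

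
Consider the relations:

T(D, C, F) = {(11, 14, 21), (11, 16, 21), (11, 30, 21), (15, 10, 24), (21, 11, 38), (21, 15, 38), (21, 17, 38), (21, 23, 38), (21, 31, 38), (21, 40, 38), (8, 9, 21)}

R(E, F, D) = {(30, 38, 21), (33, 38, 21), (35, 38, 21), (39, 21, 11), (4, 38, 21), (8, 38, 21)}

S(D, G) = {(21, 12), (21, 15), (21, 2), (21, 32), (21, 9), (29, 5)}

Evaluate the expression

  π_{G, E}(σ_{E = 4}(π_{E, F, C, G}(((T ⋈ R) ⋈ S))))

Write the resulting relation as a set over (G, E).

{(12, 4), (15, 4), (2, 4), (32, 4), (9, 4)}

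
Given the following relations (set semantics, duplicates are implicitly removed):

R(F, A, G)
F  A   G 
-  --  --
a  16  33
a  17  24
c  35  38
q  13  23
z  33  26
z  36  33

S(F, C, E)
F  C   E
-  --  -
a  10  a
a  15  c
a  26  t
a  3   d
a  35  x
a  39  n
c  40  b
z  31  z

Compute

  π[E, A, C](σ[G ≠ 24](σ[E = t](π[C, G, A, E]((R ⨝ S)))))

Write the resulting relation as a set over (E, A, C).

{(t, 16, 26)}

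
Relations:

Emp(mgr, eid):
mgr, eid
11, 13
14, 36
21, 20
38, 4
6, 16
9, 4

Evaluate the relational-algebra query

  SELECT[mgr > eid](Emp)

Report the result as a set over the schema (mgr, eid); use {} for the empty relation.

{(21, 20), (38, 4), (9, 4)}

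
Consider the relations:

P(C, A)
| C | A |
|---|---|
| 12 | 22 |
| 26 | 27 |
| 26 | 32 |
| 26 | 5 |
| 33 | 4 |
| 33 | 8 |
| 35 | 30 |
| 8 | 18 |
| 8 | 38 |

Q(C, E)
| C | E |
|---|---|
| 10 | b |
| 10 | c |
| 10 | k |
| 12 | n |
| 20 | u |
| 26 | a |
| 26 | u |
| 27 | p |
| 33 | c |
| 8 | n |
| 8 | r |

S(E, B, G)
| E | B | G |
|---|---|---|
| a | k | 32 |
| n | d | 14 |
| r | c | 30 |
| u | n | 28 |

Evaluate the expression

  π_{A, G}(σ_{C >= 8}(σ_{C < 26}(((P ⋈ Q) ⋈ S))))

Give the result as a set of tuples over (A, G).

Joining P and Q on C yields {(12, 22, n), (26, 27, a), (26, 27, u), (26, 32, a), (26, 32, u), (26, 5, a), (26, 5, u), (33, 4, c), (33, 8, c), (8, 18, n), (8, 18, r), (8, 38, n), (8, 38, r)}.
Joining (P ⋈ Q) and S on E yields {(12, 22, n, d, 14), (26, 27, a, k, 32), (26, 27, u, n, 28), (26, 32, a, k, 32), (26, 32, u, n, 28), (26, 5, a, k, 32), (26, 5, u, n, 28), (8, 18, n, d, 14), (8, 18, r, c, 30), (8, 38, n, d, 14), (8, 38, r, c, 30)}.
Filtering on C < 26 leaves {(12, 22, n, d, 14), (8, 18, n, d, 14), (8, 18, r, c, 30), (8, 38, n, d, 14), (8, 38, r, c, 30)}.
Filtering on C >= 8 leaves {(12, 22, n, d, 14), (8, 18, n, d, 14), (8, 18, r, c, 30), (8, 38, n, d, 14), (8, 38, r, c, 30)}.
π_{A, G} gives {(18, 14), (18, 30), (22, 14), (38, 14), (38, 30)}.

{(18, 14), (18, 30), (22, 14), (38, 14), (38, 30)}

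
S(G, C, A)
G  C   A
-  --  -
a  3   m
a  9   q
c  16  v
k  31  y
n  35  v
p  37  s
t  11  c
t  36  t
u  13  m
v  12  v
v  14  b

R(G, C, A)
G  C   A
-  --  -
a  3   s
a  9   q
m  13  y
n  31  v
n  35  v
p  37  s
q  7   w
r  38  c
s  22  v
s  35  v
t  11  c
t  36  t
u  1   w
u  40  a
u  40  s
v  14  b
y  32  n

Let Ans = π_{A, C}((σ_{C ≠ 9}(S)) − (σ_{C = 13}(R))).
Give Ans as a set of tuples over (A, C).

{(b, 14), (c, 11), (m, 13), (m, 3), (s, 37), (t, 36), (v, 12), (v, 16), (v, 35), (y, 31)}

Apply σ_{C ≠ 9}; surviving tuples: {(a, 3, m), (c, 16, v), (k, 31, y), (n, 35, v), (p, 37, s), (t, 11, c), (t, 36, t), (u, 13, m), (v, 12, v), (v, 14, b)}
Apply σ_{C = 13}; surviving tuples: {(m, 13, y)}
Set difference of the two operands is {(a, 3, m), (c, 16, v), (k, 31, y), (n, 35, v), (p, 37, s), (t, 11, c), (t, 36, t), (u, 13, m), (v, 12, v), (v, 14, b)}.
Keep only column(s) A, C: {(b, 14), (c, 11), (m, 13), (m, 3), (s, 37), (t, 36), (v, 12), (v, 16), (v, 35), (y, 31)}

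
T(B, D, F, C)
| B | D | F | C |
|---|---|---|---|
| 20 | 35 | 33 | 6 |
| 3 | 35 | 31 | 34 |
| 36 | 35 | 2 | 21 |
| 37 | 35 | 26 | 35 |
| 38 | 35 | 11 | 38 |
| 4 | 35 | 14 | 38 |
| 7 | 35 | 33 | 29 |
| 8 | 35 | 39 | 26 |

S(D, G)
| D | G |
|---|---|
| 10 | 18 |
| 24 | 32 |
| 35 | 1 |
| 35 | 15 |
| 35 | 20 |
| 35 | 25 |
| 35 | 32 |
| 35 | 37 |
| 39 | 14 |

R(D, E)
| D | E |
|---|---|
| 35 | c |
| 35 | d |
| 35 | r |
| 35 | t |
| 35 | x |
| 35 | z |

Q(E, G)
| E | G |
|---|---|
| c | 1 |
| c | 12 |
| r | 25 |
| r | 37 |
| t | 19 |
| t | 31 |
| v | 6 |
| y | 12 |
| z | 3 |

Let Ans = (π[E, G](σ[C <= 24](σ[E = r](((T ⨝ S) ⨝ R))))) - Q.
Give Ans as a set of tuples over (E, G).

{(r, 1), (r, 15), (r, 20), (r, 32)}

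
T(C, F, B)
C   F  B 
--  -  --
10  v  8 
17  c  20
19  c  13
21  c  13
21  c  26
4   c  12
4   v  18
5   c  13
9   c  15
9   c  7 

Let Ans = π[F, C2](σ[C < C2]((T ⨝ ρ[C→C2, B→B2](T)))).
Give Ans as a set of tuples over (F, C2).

{(c, 17), (c, 19), (c, 21), (c, 5), (c, 9), (v, 10)}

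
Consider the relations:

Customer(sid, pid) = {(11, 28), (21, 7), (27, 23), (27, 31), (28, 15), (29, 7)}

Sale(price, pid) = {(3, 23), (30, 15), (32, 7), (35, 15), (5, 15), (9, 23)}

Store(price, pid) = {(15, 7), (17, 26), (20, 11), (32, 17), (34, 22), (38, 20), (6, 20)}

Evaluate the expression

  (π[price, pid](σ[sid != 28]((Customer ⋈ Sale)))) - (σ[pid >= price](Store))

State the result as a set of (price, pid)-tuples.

Customer ⋈ Sale (natural join on pid): {(21, 7, 32), (27, 23, 3), (27, 23, 9), (28, 15, 30), (28, 15, 35), (28, 15, 5), (29, 7, 32)}
Selection sid != 28: {(21, 7, 32), (27, 23, 3), (27, 23, 9), (29, 7, 32)}
Projecting to price, pid (1 duplicate(s) eliminated): {(3, 23), (32, 7), (9, 23)}
Selection pid >= price: {(17, 26), (6, 20)}
Difference: {(3, 23), (32, 7), (9, 23)} with {(17, 26), (6, 20)} → {(3, 23), (32, 7), (9, 23)}

{(3, 23), (32, 7), (9, 23)}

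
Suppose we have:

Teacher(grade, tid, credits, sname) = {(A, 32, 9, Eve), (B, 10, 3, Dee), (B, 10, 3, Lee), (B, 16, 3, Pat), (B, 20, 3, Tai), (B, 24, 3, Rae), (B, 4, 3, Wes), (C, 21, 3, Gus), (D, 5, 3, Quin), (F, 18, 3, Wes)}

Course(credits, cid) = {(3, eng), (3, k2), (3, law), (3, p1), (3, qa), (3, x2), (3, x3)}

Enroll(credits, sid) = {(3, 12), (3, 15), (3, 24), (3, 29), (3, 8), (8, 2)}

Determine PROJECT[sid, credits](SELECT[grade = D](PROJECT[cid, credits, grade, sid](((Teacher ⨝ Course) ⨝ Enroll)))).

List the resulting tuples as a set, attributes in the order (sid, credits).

{(12, 3), (15, 3), (24, 3), (29, 3), (8, 3)}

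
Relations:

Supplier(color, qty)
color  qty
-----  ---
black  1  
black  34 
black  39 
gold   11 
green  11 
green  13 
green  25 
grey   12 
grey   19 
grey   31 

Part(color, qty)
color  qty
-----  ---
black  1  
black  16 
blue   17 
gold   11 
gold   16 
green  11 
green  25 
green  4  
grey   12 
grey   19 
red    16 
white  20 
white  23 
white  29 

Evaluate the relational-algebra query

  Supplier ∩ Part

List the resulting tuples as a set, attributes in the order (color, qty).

{(black, 1), (gold, 11), (green, 11), (green, 25), (grey, 12), (grey, 19)}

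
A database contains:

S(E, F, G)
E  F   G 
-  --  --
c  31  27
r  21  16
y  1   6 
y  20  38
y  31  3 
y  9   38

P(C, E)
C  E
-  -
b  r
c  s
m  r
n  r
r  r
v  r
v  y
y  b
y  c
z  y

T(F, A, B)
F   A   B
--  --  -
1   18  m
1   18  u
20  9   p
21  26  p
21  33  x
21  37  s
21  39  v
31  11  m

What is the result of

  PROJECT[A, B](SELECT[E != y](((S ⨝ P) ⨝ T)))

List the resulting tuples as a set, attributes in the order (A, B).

{(11, m), (26, p), (33, x), (37, s), (39, v)}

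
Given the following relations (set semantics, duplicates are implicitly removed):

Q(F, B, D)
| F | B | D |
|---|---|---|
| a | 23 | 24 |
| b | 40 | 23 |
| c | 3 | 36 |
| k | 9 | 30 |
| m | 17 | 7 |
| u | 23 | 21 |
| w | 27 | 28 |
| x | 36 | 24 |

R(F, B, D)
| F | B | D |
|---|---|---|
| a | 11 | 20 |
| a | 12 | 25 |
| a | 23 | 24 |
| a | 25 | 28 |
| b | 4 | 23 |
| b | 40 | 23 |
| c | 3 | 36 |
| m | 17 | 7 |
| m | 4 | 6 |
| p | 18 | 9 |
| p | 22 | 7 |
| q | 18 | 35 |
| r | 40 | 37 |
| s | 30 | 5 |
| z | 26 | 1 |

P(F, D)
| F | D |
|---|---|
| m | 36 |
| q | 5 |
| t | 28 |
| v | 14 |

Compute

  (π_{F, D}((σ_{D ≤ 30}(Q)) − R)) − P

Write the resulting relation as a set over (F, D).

{(k, 30), (u, 21), (w, 28), (x, 24)}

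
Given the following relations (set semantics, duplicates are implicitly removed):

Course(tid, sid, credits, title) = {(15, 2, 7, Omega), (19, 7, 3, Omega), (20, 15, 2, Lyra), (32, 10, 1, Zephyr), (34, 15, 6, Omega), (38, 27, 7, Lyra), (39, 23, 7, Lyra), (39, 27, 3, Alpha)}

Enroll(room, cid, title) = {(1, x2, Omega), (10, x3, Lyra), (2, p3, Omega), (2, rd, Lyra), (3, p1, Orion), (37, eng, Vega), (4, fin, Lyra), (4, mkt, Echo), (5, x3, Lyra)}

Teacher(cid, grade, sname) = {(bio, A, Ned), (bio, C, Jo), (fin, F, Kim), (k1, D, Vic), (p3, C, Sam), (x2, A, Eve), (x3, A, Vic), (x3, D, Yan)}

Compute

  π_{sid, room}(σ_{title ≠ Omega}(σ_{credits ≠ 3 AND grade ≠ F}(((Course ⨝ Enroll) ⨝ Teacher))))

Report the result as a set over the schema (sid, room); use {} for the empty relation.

{(15, 10), (15, 5), (23, 10), (23, 5), (27, 10), (27, 5)}

Joining Course and Enroll on title yields {(15, 2, 7, Omega, 1, x2), (15, 2, 7, Omega, 2, p3), (19, 7, 3, Omega, 1, x2), (19, 7, 3, Omega, 2, p3), (20, 15, 2, Lyra, 10, x3), (20, 15, 2, Lyra, 2, rd), (20, 15, 2, Lyra, 4, fin), (20, 15, 2, Lyra, 5, x3), (34, 15, 6, Omega, 1, x2), (34, 15, 6, Omega, 2, p3), (38, 27, 7, Lyra, 10, x3), (38, 27, 7, Lyra, 2, rd), (38, 27, 7, Lyra, 4, fin), (38, 27, 7, Lyra, 5, x3), (39, 23, 7, Lyra, 10, x3), (39, 23, 7, Lyra, 2, rd), (39, 23, 7, Lyra, 4, fin), (39, 23, 7, Lyra, 5, x3)}.
Joining (Course ⨝ Enroll) and Teacher on cid yields {(15, 2, 7, Omega, 1, x2, A, Eve), (15, 2, 7, Omega, 2, p3, C, Sam), (19, 7, 3, Omega, 1, x2, A, Eve), (19, 7, 3, Omega, 2, p3, C, Sam), (20, 15, 2, Lyra, 10, x3, A, Vic), (20, 15, 2, Lyra, 10, x3, D, Yan), (20, 15, 2, Lyra, 4, fin, F, Kim), (20, 15, 2, Lyra, 5, x3, A, Vic), (20, 15, 2, Lyra, 5, x3, D, Yan), (34, 15, 6, Omega, 1, x2, A, Eve), (34, 15, 6, Omega, 2, p3, C, Sam), (38, 27, 7, Lyra, 10, x3, A, Vic), (38, 27, 7, Lyra, 10, x3, D, Yan), (38, 27, 7, Lyra, 4, fin, F, Kim), (38, 27, 7, Lyra, 5, x3, A, Vic), (38, 27, 7, Lyra, 5, x3, D, Yan), (39, 23, 7, Lyra, 10, x3, A, Vic), (39, 23, 7, Lyra, 10, x3, D, Yan), (39, 23, 7, Lyra, 4, fin, F, Kim), (39, 23, 7, Lyra, 5, x3, A, Vic), (39, 23, 7, Lyra, 5, x3, D, Yan)}.
Apply σ_{credits ≠ 3 AND grade ≠ F}; surviving tuples: {(15, 2, 7, Omega, 1, x2, A, Eve), (15, 2, 7, Omega, 2, p3, C, Sam), (20, 15, 2, Lyra, 10, x3, A, Vic), (20, 15, 2, Lyra, 10, x3, D, Yan), (20, 15, 2, Lyra, 5, x3, A, Vic), (20, 15, 2, Lyra, 5, x3, D, Yan), (34, 15, 6, Omega, 1, x2, A, Eve), (34, 15, 6, Omega, 2, p3, C, Sam), (38, 27, 7, Lyra, 10, x3, A, Vic), (38, 27, 7, Lyra, 10, x3, D, Yan), (38, 27, 7, Lyra, 5, x3, A, Vic), (38, 27, 7, Lyra, 5, x3, D, Yan), (39, 23, 7, Lyra, 10, x3, A, Vic), (39, 23, 7, Lyra, 10, x3, D, Yan), (39, 23, 7, Lyra, 5, x3, A, Vic), (39, 23, 7, Lyra, 5, x3, D, Yan)}
Apply σ_{title ≠ Omega}; surviving tuples: {(20, 15, 2, Lyra, 10, x3, A, Vic), (20, 15, 2, Lyra, 10, x3, D, Yan), (20, 15, 2, Lyra, 5, x3, A, Vic), (20, 15, 2, Lyra, 5, x3, D, Yan), (38, 27, 7, Lyra, 10, x3, A, Vic), (38, 27, 7, Lyra, 10, x3, D, Yan), (38, 27, 7, Lyra, 5, x3, A, Vic), (38, 27, 7, Lyra, 5, x3, D, Yan), (39, 23, 7, Lyra, 10, x3, A, Vic), (39, 23, 7, Lyra, 10, x3, D, Yan), (39, 23, 7, Lyra, 5, x3, A, Vic), (39, 23, 7, Lyra, 5, x3, D, Yan)}
Projecting to sid, room (6 duplicate(s) eliminated): {(15, 10), (15, 5), (23, 10), (23, 5), (27, 10), (27, 5)}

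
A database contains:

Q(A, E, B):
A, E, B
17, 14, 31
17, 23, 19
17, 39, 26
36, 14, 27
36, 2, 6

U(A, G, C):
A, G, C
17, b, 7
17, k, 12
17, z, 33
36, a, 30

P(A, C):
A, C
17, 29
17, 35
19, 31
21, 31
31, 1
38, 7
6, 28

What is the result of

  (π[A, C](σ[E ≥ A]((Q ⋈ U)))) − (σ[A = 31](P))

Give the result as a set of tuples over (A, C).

Q ⋈ U (natural join on A): {(17, 14, 31, b, 7), (17, 14, 31, k, 12), (17, 14, 31, z, 33), (17, 23, 19, b, 7), (17, 23, 19, k, 12), (17, 23, 19, z, 33), (17, 39, 26, b, 7), (17, 39, 26, k, 12), (17, 39, 26, z, 33), (36, 14, 27, a, 30), (36, 2, 6, a, 30)}
Filtering on E ≥ A leaves {(17, 23, 19, b, 7), (17, 23, 19, k, 12), (17, 23, 19, z, 33), (17, 39, 26, b, 7), (17, 39, 26, k, 12), (17, 39, 26, z, 33)}.
π[A, C]: project onto (A, C) (3 duplicate(s) eliminated) → {(17, 12), (17, 33), (17, 7)}
Filtering on A = 31 leaves {(31, 1)}.
Taking the difference: {(17, 12), (17, 33), (17, 7)}

{(17, 12), (17, 33), (17, 7)}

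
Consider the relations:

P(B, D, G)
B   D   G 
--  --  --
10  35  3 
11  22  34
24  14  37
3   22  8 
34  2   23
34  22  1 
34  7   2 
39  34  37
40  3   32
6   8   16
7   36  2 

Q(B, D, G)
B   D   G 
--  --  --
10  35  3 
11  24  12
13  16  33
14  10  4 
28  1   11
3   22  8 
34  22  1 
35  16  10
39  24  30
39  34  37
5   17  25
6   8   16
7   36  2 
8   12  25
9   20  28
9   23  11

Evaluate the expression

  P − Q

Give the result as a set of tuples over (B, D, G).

{(11, 22, 34), (24, 14, 37), (34, 2, 23), (34, 7, 2), (40, 3, 32)}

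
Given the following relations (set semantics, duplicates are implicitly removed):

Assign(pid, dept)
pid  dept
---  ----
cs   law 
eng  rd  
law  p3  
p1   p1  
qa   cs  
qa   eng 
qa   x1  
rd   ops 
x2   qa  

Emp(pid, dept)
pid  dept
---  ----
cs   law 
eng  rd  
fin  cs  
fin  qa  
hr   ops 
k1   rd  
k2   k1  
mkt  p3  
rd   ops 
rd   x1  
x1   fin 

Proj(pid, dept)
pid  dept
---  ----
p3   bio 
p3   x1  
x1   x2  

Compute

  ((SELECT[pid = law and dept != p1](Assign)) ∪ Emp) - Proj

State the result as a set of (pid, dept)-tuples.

{(cs, law), (eng, rd), (fin, cs), (fin, qa), (hr, ops), (k1, rd), (k2, k1), (law, p3), (mkt, p3), (rd, ops), (rd, x1), (x1, fin)}

Selection pid = law and dept != p1: {(law, p3)}
Union: {(law, p3)} with {(cs, law), (eng, rd), (fin, cs), (fin, qa), (hr, ops), (k1, rd), (k2, k1), (mkt, p3), (rd, ops), (rd, x1), (x1, fin)} → {(cs, law), (eng, rd), (fin, cs), (fin, qa), (hr, ops), (k1, rd), (k2, k1), (law, p3), (mkt, p3), (rd, ops), (rd, x1), (x1, fin)}
Difference: {(cs, law), (eng, rd), (fin, cs), (fin, qa), (hr, ops), (k1, rd), (k2, k1), (law, p3), (mkt, p3), (rd, ops), (rd, x1), (x1, fin)} with {(p3, bio), (p3, x1), (x1, x2)} → {(cs, law), (eng, rd), (fin, cs), (fin, qa), (hr, ops), (k1, rd), (k2, k1), (law, p3), (mkt, p3), (rd, ops), (rd, x1), (x1, fin)}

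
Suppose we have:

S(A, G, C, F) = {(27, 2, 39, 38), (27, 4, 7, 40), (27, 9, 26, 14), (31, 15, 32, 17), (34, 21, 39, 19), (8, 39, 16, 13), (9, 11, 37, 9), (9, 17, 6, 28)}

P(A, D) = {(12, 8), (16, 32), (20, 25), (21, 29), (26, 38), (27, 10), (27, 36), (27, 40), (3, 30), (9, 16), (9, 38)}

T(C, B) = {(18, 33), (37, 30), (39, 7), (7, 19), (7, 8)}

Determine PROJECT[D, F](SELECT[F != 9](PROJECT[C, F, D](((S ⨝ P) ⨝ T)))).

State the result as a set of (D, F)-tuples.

{(10, 38), (10, 40), (36, 38), (36, 40), (40, 38), (40, 40)}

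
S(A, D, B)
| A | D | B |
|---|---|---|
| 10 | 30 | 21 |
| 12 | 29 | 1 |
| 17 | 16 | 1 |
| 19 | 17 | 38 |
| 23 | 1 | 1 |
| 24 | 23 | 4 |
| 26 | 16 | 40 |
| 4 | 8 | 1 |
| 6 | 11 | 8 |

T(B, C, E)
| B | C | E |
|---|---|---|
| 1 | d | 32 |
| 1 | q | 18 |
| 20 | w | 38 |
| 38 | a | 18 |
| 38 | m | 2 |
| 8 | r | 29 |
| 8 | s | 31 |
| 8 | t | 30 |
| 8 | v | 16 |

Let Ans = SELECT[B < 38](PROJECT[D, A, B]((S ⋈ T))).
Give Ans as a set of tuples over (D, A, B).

{(1, 23, 1), (11, 6, 8), (16, 17, 1), (29, 12, 1), (8, 4, 1)}

Joining S and T on B yields {(12, 29, 1, d, 32), (12, 29, 1, q, 18), (17, 16, 1, d, 32), (17, 16, 1, q, 18), (19, 17, 38, a, 18), (19, 17, 38, m, 2), (23, 1, 1, d, 32), (23, 1, 1, q, 18), (4, 8, 1, d, 32), (4, 8, 1, q, 18), (6, 11, 8, r, 29), (6, 11, 8, s, 31), (6, 11, 8, t, 30), (6, 11, 8, v, 16)}.
π[D, A, B]: project onto (D, A, B) (8 duplicate(s) eliminated) → {(1, 23, 1), (11, 6, 8), (16, 17, 1), (17, 19, 38), (29, 12, 1), (8, 4, 1)}
Apply σ_{B < 38}; surviving tuples: {(1, 23, 1), (11, 6, 8), (16, 17, 1), (29, 12, 1), (8, 4, 1)}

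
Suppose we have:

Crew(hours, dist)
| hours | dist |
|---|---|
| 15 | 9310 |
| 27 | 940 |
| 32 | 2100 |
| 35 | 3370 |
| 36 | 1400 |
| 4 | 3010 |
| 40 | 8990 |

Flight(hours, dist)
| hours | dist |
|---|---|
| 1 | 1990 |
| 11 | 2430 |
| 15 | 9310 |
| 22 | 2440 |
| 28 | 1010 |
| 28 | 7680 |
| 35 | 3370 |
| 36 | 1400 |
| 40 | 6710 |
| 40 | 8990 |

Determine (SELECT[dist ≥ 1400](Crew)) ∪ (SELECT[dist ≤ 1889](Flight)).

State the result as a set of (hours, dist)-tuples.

{(15, 9310), (28, 1010), (32, 2100), (35, 3370), (36, 1400), (4, 3010), (40, 8990)}

Apply σ_{dist ≥ 1400}; surviving tuples: {(15, 9310), (32, 2100), (35, 3370), (36, 1400), (4, 3010), (40, 8990)}
Apply σ_{dist ≤ 1889}; surviving tuples: {(28, 1010), (36, 1400)}
Set union of the two operands is {(15, 9310), (28, 1010), (32, 2100), (35, 3370), (36, 1400), (4, 3010), (40, 8990)}.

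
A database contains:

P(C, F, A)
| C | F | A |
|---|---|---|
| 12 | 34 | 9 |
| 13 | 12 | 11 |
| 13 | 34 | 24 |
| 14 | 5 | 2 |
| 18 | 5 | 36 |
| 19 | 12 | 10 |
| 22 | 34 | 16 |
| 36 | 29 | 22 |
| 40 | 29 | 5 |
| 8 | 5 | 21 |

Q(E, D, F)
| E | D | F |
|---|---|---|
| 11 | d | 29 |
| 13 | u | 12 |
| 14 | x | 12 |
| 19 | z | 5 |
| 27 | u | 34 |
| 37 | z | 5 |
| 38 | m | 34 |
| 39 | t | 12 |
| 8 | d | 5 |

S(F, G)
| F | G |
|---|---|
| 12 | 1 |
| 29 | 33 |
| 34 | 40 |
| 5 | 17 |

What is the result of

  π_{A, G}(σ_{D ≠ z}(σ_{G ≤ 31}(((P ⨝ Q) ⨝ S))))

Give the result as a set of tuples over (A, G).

P ⋈ Q (natural join on F): {(12, 34, 9, 27, u), (12, 34, 9, 38, m), (13, 12, 11, 13, u), (13, 12, 11, 14, x), (13, 12, 11, 39, t), (13, 34, 24, 27, u), (13, 34, 24, 38, m), (14, 5, 2, 19, z), (14, 5, 2, 37, z), (14, 5, 2, 8, d), (18, 5, 36, 19, z), (18, 5, 36, 37, z), (18, 5, 36, 8, d), (19, 12, 10, 13, u), (19, 12, 10, 14, x), (19, 12, 10, 39, t), (22, 34, 16, 27, u), (22, 34, 16, 38, m), (36, 29, 22, 11, d), (40, 29, 5, 11, d), (8, 5, 21, 19, z), (8, 5, 21, 37, z), (8, 5, 21, 8, d)}
(P ⨝ Q) ⋈ S (natural join on F): {(12, 34, 9, 27, u, 40), (12, 34, 9, 38, m, 40), (13, 12, 11, 13, u, 1), (13, 12, 11, 14, x, 1), (13, 12, 11, 39, t, 1), (13, 34, 24, 27, u, 40), (13, 34, 24, 38, m, 40), (14, 5, 2, 19, z, 17), (14, 5, 2, 37, z, 17), (14, 5, 2, 8, d, 17), (18, 5, 36, 19, z, 17), (18, 5, 36, 37, z, 17), (18, 5, 36, 8, d, 17), (19, 12, 10, 13, u, 1), (19, 12, 10, 14, x, 1), (19, 12, 10, 39, t, 1), (22, 34, 16, 27, u, 40), (22, 34, 16, 38, m, 40), (36, 29, 22, 11, d, 33), (40, 29, 5, 11, d, 33), (8, 5, 21, 19, z, 17), (8, 5, 21, 37, z, 17), (8, 5, 21, 8, d, 17)}
σ[G ≤ 31]: keep tuples satisfying G ≤ 31 → {(13, 12, 11, 13, u, 1), (13, 12, 11, 14, x, 1), (13, 12, 11, 39, t, 1), (14, 5, 2, 19, z, 17), (14, 5, 2, 37, z, 17), (14, 5, 2, 8, d, 17), (18, 5, 36, 19, z, 17), (18, 5, 36, 37, z, 17), (18, 5, 36, 8, d, 17), (19, 12, 10, 13, u, 1), (19, 12, 10, 14, x, 1), (19, 12, 10, 39, t, 1), (8, 5, 21, 19, z, 17), (8, 5, 21, 37, z, 17), (8, 5, 21, 8, d, 17)}
σ[D ≠ z]: keep tuples satisfying D ≠ z → {(13, 12, 11, 13, u, 1), (13, 12, 11, 14, x, 1), (13, 12, 11, 39, t, 1), (14, 5, 2, 8, d, 17), (18, 5, 36, 8, d, 17), (19, 12, 10, 13, u, 1), (19, 12, 10, 14, x, 1), (19, 12, 10, 39, t, 1), (8, 5, 21, 8, d, 17)}
Keep only column(s) A, G (4 duplicate(s) eliminated): {(10, 1), (11, 1), (2, 17), (21, 17), (36, 17)}

{(10, 1), (11, 1), (2, 17), (21, 17), (36, 17)}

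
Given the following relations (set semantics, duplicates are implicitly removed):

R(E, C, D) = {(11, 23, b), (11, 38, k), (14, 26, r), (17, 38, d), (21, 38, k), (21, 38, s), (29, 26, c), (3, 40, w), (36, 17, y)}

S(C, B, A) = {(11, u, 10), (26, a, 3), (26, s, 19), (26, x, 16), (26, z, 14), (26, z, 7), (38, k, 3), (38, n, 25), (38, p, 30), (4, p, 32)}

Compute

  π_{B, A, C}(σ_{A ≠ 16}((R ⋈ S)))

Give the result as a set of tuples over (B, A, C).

Natural join on C: {(11, 38, k, k, 3), (11, 38, k, n, 25), (11, 38, k, p, 30), (14, 26, r, a, 3), (14, 26, r, s, 19), (14, 26, r, x, 16), (14, 26, r, z, 14), (14, 26, r, z, 7), (17, 38, d, k, 3), (17, 38, d, n, 25), (17, 38, d, p, 30), (21, 38, k, k, 3), (21, 38, k, n, 25), (21, 38, k, p, 30), (21, 38, s, k, 3), (21, 38, s, n, 25), (21, 38, s, p, 30), (29, 26, c, a, 3), (29, 26, c, s, 19), (29, 26, c, x, 16), (29, 26, c, z, 14), (29, 26, c, z, 7)}
Selection A ≠ 16: {(11, 38, k, k, 3), (11, 38, k, n, 25), (11, 38, k, p, 30), (14, 26, r, a, 3), (14, 26, r, s, 19), (14, 26, r, z, 14), (14, 26, r, z, 7), (17, 38, d, k, 3), (17, 38, d, n, 25), (17, 38, d, p, 30), (21, 38, k, k, 3), (21, 38, k, n, 25), (21, 38, k, p, 30), (21, 38, s, k, 3), (21, 38, s, n, 25), (21, 38, s, p, 30), (29, 26, c, a, 3), (29, 26, c, s, 19), (29, 26, c, z, 14), (29, 26, c, z, 7)}
Projecting to B, A, C (13 duplicate(s) eliminated): {(a, 3, 26), (k, 3, 38), (n, 25, 38), (p, 30, 38), (s, 19, 26), (z, 14, 26), (z, 7, 26)}

{(a, 3, 26), (k, 3, 38), (n, 25, 38), (p, 30, 38), (s, 19, 26), (z, 14, 26), (z, 7, 26)}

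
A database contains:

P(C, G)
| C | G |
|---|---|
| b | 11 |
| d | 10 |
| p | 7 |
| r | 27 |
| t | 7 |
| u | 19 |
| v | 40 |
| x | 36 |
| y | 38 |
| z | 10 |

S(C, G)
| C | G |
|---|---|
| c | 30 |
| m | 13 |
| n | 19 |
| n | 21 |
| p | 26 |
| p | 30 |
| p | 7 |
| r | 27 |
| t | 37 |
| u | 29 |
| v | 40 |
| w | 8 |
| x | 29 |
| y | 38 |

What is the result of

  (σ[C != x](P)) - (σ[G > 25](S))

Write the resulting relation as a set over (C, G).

Apply σ_{C != x}; surviving tuples: {(b, 11), (d, 10), (p, 7), (r, 27), (t, 7), (u, 19), (v, 40), (y, 38), (z, 10)}
Apply σ_{G > 25}; surviving tuples: {(c, 30), (p, 26), (p, 30), (r, 27), (t, 37), (u, 29), (v, 40), (x, 29), (y, 38)}
Difference: {(b, 11), (d, 10), (p, 7), (r, 27), (t, 7), (u, 19), (v, 40), (y, 38), (z, 10)} with {(c, 30), (p, 26), (p, 30), (r, 27), (t, 37), (u, 29), (v, 40), (x, 29), (y, 38)} → {(b, 11), (d, 10), (p, 7), (t, 7), (u, 19), (z, 10)}

{(b, 11), (d, 10), (p, 7), (t, 7), (u, 19), (z, 10)}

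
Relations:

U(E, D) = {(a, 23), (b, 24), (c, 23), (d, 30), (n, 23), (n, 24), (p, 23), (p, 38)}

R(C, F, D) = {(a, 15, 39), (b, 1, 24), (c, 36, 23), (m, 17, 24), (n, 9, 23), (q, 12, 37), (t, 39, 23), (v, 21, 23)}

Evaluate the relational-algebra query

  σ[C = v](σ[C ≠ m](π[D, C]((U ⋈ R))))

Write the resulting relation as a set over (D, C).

{(23, v)}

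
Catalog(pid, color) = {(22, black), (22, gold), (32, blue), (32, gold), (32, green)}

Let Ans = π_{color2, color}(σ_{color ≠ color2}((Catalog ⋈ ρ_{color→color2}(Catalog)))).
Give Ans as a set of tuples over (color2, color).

ρ[color→color2]: schema becomes (pid, color2); tuples unchanged.
Joining Catalog and ρ_{color→color2}(Catalog) on pid yields {(22, black, black), (22, black, gold), (22, gold, black), (22, gold, gold), (32, blue, blue), (32, blue, gold), (32, blue, green), (32, gold, blue), (32, gold, gold), (32, gold, green), (32, green, blue), (32, green, gold), (32, green, green)}.
Selection color ≠ color2: {(22, black, gold), (22, gold, black), (32, blue, gold), (32, blue, green), (32, gold, blue), (32, gold, green), (32, green, blue), (32, green, gold)}
π_{color2, color} gives {(black, gold), (blue, gold), (blue, green), (gold, black), (gold, blue), (gold, green), (green, blue), (green, gold)}.

{(black, gold), (blue, gold), (blue, green), (gold, black), (gold, blue), (gold, green), (green, blue), (green, gold)}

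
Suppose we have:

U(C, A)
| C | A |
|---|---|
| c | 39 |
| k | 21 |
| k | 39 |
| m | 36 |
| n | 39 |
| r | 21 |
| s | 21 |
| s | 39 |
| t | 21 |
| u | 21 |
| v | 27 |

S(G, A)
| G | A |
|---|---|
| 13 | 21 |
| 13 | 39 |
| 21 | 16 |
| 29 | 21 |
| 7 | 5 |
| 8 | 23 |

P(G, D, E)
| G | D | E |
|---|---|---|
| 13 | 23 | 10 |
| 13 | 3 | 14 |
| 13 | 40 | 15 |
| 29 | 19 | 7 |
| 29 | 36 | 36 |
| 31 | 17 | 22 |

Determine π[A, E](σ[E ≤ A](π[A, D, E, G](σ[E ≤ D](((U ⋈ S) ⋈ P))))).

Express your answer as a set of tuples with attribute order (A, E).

{(21, 10), (21, 15), (21, 7), (39, 10), (39, 15)}

U ⋈ S (natural join on A): {(c, 39, 13), (k, 21, 13), (k, 21, 29), (k, 39, 13), (n, 39, 13), (r, 21, 13), (r, 21, 29), (s, 21, 13), (s, 21, 29), (s, 39, 13), (t, 21, 13), (t, 21, 29), (u, 21, 13), (u, 21, 29)}
(U ⋈ S) ⋈ P (natural join on G): {(c, 39, 13, 23, 10), (c, 39, 13, 3, 14), (c, 39, 13, 40, 15), (k, 21, 13, 23, 10), (k, 21, 13, 3, 14), (k, 21, 13, 40, 15), (k, 21, 29, 19, 7), (k, 21, 29, 36, 36), (k, 39, 13, 23, 10), (k, 39, 13, 3, 14), (k, 39, 13, 40, 15), (n, 39, 13, 23, 10), (n, 39, 13, 3, 14), (n, 39, 13, 40, 15), (r, 21, 13, 23, 10), (r, 21, 13, 3, 14), (r, 21, 13, 40, 15), (r, 21, 29, 19, 7), (r, 21, 29, 36, 36), (s, 21, 13, 23, 10), (s, 21, 13, 3, 14), (s, 21, 13, 40, 15), (s, 21, 29, 19, 7), (s, 21, 29, 36, 36), (s, 39, 13, 23, 10), (s, 39, 13, 3, 14), (s, 39, 13, 40, 15), (t, 21, 13, 23, 10), (t, 21, 13, 3, 14), (t, 21, 13, 40, 15), (t, 21, 29, 19, 7), (t, 21, 29, 36, 36), (u, 21, 13, 23, 10), (u, 21, 13, 3, 14), (u, 21, 13, 40, 15), (u, 21, 29, 19, 7), (u, 21, 29, 36, 36)}
Selection E ≤ D: {(c, 39, 13, 23, 10), (c, 39, 13, 40, 15), (k, 21, 13, 23, 10), (k, 21, 13, 40, 15), (k, 21, 29, 19, 7), (k, 21, 29, 36, 36), (k, 39, 13, 23, 10), (k, 39, 13, 40, 15), (n, 39, 13, 23, 10), (n, 39, 13, 40, 15), (r, 21, 13, 23, 10), (r, 21, 13, 40, 15), (r, 21, 29, 19, 7), (r, 21, 29, 36, 36), (s, 21, 13, 23, 10), (s, 21, 13, 40, 15), (s, 21, 29, 19, 7), (s, 21, 29, 36, 36), (s, 39, 13, 23, 10), (s, 39, 13, 40, 15), (t, 21, 13, 23, 10), (t, 21, 13, 40, 15), (t, 21, 29, 19, 7), (t, 21, 29, 36, 36), (u, 21, 13, 23, 10), (u, 21, 13, 40, 15), (u, 21, 29, 19, 7), (u, 21, 29, 36, 36)}
Projecting to A, D, E, G (22 duplicate(s) eliminated): {(21, 19, 7, 29), (21, 23, 10, 13), (21, 36, 36, 29), (21, 40, 15, 13), (39, 23, 10, 13), (39, 40, 15, 13)}
Selection E ≤ A: {(21, 19, 7, 29), (21, 23, 10, 13), (21, 40, 15, 13), (39, 23, 10, 13), (39, 40, 15, 13)}
Projecting to A, E: {(21, 10), (21, 15), (21, 7), (39, 10), (39, 15)}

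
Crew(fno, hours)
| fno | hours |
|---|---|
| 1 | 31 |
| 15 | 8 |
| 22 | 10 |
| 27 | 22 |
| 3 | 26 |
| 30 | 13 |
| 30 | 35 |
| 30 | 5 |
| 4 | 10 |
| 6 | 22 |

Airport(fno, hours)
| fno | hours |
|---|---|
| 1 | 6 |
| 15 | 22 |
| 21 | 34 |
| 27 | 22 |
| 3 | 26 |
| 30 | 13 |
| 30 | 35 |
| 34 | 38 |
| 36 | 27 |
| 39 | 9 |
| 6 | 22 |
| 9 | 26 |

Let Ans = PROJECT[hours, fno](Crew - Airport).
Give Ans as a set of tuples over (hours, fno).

{(10, 22), (10, 4), (31, 1), (5, 30), (8, 15)}

Taking the difference: {(1, 31), (15, 8), (22, 10), (30, 5), (4, 10)}
Projecting to hours, fno: {(10, 22), (10, 4), (31, 1), (5, 30), (8, 15)}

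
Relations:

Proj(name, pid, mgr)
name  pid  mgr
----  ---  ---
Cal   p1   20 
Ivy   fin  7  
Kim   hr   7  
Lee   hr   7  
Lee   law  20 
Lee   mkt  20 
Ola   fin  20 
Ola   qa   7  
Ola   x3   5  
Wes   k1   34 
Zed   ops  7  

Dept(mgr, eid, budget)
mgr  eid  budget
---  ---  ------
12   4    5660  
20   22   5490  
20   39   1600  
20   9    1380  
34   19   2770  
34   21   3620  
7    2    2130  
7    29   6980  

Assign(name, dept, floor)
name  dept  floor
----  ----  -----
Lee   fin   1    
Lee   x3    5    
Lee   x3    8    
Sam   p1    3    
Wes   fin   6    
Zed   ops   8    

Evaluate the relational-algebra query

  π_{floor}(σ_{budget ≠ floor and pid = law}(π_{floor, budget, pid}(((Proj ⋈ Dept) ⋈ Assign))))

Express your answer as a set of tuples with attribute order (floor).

Joining Proj and Dept on mgr yields {(Cal, p1, 20, 22, 5490), (Cal, p1, 20, 39, 1600), (Cal, p1, 20, 9, 1380), (Ivy, fin, 7, 2, 2130), (Ivy, fin, 7, 29, 6980), (Kim, hr, 7, 2, 2130), (Kim, hr, 7, 29, 6980), (Lee, hr, 7, 2, 2130), (Lee, hr, 7, 29, 6980), (Lee, law, 20, 22, 5490), (Lee, law, 20, 39, 1600), (Lee, law, 20, 9, 1380), (Lee, mkt, 20, 22, 5490), (Lee, mkt, 20, 39, 1600), (Lee, mkt, 20, 9, 1380), (Ola, fin, 20, 22, 5490), (Ola, fin, 20, 39, 1600), (Ola, fin, 20, 9, 1380), (Ola, qa, 7, 2, 2130), (Ola, qa, 7, 29, 6980), (Wes, k1, 34, 19, 2770), (Wes, k1, 34, 21, 3620), (Zed, ops, 7, 2, 2130), (Zed, ops, 7, 29, 6980)}.
Joining (Proj ⋈ Dept) and Assign on name yields {(Lee, hr, 7, 2, 2130, fin, 1), (Lee, hr, 7, 2, 2130, x3, 5), (Lee, hr, 7, 2, 2130, x3, 8), (Lee, hr, 7, 29, 6980, fin, 1), (Lee, hr, 7, 29, 6980, x3, 5), (Lee, hr, 7, 29, 6980, x3, 8), (Lee, law, 20, 22, 5490, fin, 1), (Lee, law, 20, 22, 5490, x3, 5), (Lee, law, 20, 22, 5490, x3, 8), (Lee, law, 20, 39, 1600, fin, 1), (Lee, law, 20, 39, 1600, x3, 5), (Lee, law, 20, 39, 1600, x3, 8), (Lee, law, 20, 9, 1380, fin, 1), (Lee, law, 20, 9, 1380, x3, 5), (Lee, law, 20, 9, 1380, x3, 8), (Lee, mkt, 20, 22, 5490, fin, 1), (Lee, mkt, 20, 22, 5490, x3, 5), (Lee, mkt, 20, 22, 5490, x3, 8), (Lee, mkt, 20, 39, 1600, fin, 1), (Lee, mkt, 20, 39, 1600, x3, 5), (Lee, mkt, 20, 39, 1600, x3, 8), (Lee, mkt, 20, 9, 1380, fin, 1), (Lee, mkt, 20, 9, 1380, x3, 5), (Lee, mkt, 20, 9, 1380, x3, 8), (Wes, k1, 34, 19, 2770, fin, 6), (Wes, k1, 34, 21, 3620, fin, 6), (Zed, ops, 7, 2, 2130, ops, 8), (Zed, ops, 7, 29, 6980, ops, 8)}.
π_{floor, budget, pid} gives {(1, 1380, law), (1, 1380, mkt), (1, 1600, law), (1, 1600, mkt), (1, 2130, hr), (1, 5490, law), (1, 5490, mkt), (1, 6980, hr), (5, 1380, law), (5, 1380, mkt), (5, 1600, law), (5, 1600, mkt), (5, 2130, hr), (5, 5490, law), (5, 5490, mkt), (5, 6980, hr), (6, 2770, k1), (6, 3620, k1), (8, 1380, law), (8, 1380, mkt), (8, 1600, law), (8, 1600, mkt), (8, 2130, hr), (8, 2130, ops), (8, 5490, law), (8, 5490, mkt), (8, 6980, hr), (8, 6980, ops)}.
Apply σ_{budget ≠ floor and pid = law}; surviving tuples: {(1, 1380, law), (1, 1600, law), (1, 5490, law), (5, 1380, law), (5, 1600, law), (5, 5490, law), (8, 1380, law), (8, 1600, law), (8, 5490, law)}
π_{floor} gives {1, 5, 8} (6 duplicate(s) eliminated).

{1, 5, 8}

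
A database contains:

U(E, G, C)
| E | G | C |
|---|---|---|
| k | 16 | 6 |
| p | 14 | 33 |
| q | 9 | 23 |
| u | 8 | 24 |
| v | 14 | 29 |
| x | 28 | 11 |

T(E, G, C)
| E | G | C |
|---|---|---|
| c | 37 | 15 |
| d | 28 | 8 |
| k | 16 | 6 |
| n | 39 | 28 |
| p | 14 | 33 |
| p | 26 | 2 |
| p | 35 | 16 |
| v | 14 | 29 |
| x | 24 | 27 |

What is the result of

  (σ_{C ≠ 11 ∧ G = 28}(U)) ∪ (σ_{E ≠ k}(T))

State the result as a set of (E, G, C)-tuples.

σ[C ≠ 11 ∧ G = 28]: keep tuples satisfying C ≠ 11 ∧ G = 28 → {}
σ[E ≠ k]: keep tuples satisfying E ≠ k → {(c, 37, 15), (d, 28, 8), (n, 39, 28), (p, 14, 33), (p, 26, 2), (p, 35, 16), (v, 14, 29), (x, 24, 27)}
Union: {} with {(c, 37, 15), (d, 28, 8), (n, 39, 28), (p, 14, 33), (p, 26, 2), (p, 35, 16), (v, 14, 29), (x, 24, 27)} → {(c, 37, 15), (d, 28, 8), (n, 39, 28), (p, 14, 33), (p, 26, 2), (p, 35, 16), (v, 14, 29), (x, 24, 27)}

{(c, 37, 15), (d, 28, 8), (n, 39, 28), (p, 14, 33), (p, 26, 2), (p, 35, 16), (v, 14, 29), (x, 24, 27)}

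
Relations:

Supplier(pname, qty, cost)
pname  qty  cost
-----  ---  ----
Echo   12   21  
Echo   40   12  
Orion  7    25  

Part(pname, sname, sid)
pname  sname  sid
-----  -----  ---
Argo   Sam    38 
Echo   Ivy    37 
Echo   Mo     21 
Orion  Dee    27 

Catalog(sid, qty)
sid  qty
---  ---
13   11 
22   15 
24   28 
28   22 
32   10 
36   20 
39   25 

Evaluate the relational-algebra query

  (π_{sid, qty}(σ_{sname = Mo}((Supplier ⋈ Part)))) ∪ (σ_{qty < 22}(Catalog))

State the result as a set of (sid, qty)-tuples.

{(13, 11), (21, 12), (21, 40), (22, 15), (32, 10), (36, 20)}

Joining Supplier and Part on pname yields {(Echo, 12, 21, Ivy, 37), (Echo, 12, 21, Mo, 21), (Echo, 40, 12, Ivy, 37), (Echo, 40, 12, Mo, 21), (Orion, 7, 25, Dee, 27)}.
σ[sname = Mo]: keep tuples satisfying sname = Mo → {(Echo, 12, 21, Mo, 21), (Echo, 40, 12, Mo, 21)}
Keep only column(s) sid, qty: {(21, 12), (21, 40)}
σ[qty < 22]: keep tuples satisfying qty < 22 → {(13, 11), (22, 15), (32, 10), (36, 20)}
Taking the union: {(13, 11), (21, 12), (21, 40), (22, 15), (32, 10), (36, 20)}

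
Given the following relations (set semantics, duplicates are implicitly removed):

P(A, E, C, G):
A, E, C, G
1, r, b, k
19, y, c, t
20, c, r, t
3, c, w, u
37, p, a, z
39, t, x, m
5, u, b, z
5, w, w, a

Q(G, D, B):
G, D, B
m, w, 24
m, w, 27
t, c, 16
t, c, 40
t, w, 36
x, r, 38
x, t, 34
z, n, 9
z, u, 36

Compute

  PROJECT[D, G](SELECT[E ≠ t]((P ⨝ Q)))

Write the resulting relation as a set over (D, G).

Joining P and Q on G yields {(19, y, c, t, c, 16), (19, y, c, t, c, 40), (19, y, c, t, w, 36), (20, c, r, t, c, 16), (20, c, r, t, c, 40), (20, c, r, t, w, 36), (37, p, a, z, n, 9), (37, p, a, z, u, 36), (39, t, x, m, w, 24), (39, t, x, m, w, 27), (5, u, b, z, n, 9), (5, u, b, z, u, 36)}.
Apply σ_{E ≠ t}; surviving tuples: {(19, y, c, t, c, 16), (19, y, c, t, c, 40), (19, y, c, t, w, 36), (20, c, r, t, c, 16), (20, c, r, t, c, 40), (20, c, r, t, w, 36), (37, p, a, z, n, 9), (37, p, a, z, u, 36), (5, u, b, z, n, 9), (5, u, b, z, u, 36)}
Keep only column(s) D, G (6 duplicate(s) eliminated): {(c, t), (n, z), (u, z), (w, t)}

{(c, t), (n, z), (u, z), (w, t)}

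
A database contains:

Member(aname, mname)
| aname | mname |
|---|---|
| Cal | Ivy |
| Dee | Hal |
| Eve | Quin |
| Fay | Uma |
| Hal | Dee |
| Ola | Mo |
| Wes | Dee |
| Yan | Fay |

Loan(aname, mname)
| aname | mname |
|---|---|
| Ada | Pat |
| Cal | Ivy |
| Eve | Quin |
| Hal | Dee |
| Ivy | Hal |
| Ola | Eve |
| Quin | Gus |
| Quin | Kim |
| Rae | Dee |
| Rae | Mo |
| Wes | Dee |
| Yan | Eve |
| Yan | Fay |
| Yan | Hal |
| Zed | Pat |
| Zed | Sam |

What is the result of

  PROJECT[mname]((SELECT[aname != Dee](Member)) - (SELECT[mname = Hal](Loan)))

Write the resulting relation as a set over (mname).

{Dee, Fay, Ivy, Mo, Quin, Uma}

Selection aname != Dee: {(Cal, Ivy), (Eve, Quin), (Fay, Uma), (Hal, Dee), (Ola, Mo), (Wes, Dee), (Yan, Fay)}
Selection mname = Hal: {(Ivy, Hal), (Yan, Hal)}
Taking the difference: {(Cal, Ivy), (Eve, Quin), (Fay, Uma), (Hal, Dee), (Ola, Mo), (Wes, Dee), (Yan, Fay)}
π[mname]: project onto (mname) (1 duplicate(s) eliminated) → {Dee, Fay, Ivy, Mo, Quin, Uma}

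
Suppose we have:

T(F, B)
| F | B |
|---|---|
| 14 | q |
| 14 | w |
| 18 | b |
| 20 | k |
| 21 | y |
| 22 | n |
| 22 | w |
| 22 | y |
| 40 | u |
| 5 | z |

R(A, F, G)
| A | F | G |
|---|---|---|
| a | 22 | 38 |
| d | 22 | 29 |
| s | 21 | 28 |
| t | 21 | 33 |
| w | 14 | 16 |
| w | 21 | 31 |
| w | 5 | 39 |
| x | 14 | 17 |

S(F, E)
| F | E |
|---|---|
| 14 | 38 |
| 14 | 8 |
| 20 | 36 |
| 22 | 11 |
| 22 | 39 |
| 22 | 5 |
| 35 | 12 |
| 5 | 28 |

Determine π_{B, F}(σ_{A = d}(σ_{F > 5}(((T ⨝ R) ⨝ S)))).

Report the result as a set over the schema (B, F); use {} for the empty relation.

T ⋈ R (natural join on F): {(14, q, w, 16), (14, q, x, 17), (14, w, w, 16), (14, w, x, 17), (21, y, s, 28), (21, y, t, 33), (21, y, w, 31), (22, n, a, 38), (22, n, d, 29), (22, w, a, 38), (22, w, d, 29), (22, y, a, 38), (22, y, d, 29), (5, z, w, 39)}
(T ⨝ R) ⋈ S (natural join on F): {(14, q, w, 16, 38), (14, q, w, 16, 8), (14, q, x, 17, 38), (14, q, x, 17, 8), (14, w, w, 16, 38), (14, w, w, 16, 8), (14, w, x, 17, 38), (14, w, x, 17, 8), (22, n, a, 38, 11), (22, n, a, 38, 39), (22, n, a, 38, 5), (22, n, d, 29, 11), (22, n, d, 29, 39), (22, n, d, 29, 5), (22, w, a, 38, 11), (22, w, a, 38, 39), (22, w, a, 38, 5), (22, w, d, 29, 11), (22, w, d, 29, 39), (22, w, d, 29, 5), (22, y, a, 38, 11), (22, y, a, 38, 39), (22, y, a, 38, 5), (22, y, d, 29, 11), (22, y, d, 29, 39), (22, y, d, 29, 5), (5, z, w, 39, 28)}
σ[F > 5]: keep tuples satisfying F > 5 → {(14, q, w, 16, 38), (14, q, w, 16, 8), (14, q, x, 17, 38), (14, q, x, 17, 8), (14, w, w, 16, 38), (14, w, w, 16, 8), (14, w, x, 17, 38), (14, w, x, 17, 8), (22, n, a, 38, 11), (22, n, a, 38, 39), (22, n, a, 38, 5), (22, n, d, 29, 11), (22, n, d, 29, 39), (22, n, d, 29, 5), (22, w, a, 38, 11), (22, w, a, 38, 39), (22, w, a, 38, 5), (22, w, d, 29, 11), (22, w, d, 29, 39), (22, w, d, 29, 5), (22, y, a, 38, 11), (22, y, a, 38, 39), (22, y, a, 38, 5), (22, y, d, 29, 11), (22, y, d, 29, 39), (22, y, d, 29, 5)}
σ[A = d]: keep tuples satisfying A = d → {(22, n, d, 29, 11), (22, n, d, 29, 39), (22, n, d, 29, 5), (22, w, d, 29, 11), (22, w, d, 29, 39), (22, w, d, 29, 5), (22, y, d, 29, 11), (22, y, d, 29, 39), (22, y, d, 29, 5)}
Keep only column(s) B, F (6 duplicate(s) eliminated): {(n, 22), (w, 22), (y, 22)}

{(n, 22), (w, 22), (y, 22)}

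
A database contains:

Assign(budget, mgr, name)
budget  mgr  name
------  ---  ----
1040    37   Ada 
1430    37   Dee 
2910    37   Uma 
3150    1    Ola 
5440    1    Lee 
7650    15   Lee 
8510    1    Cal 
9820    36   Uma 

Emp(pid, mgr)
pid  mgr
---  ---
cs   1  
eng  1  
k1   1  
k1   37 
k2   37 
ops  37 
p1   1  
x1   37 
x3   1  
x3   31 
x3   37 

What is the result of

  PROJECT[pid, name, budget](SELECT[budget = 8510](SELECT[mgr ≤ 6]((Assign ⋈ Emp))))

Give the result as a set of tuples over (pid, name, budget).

{(cs, Cal, 8510), (eng, Cal, 8510), (k1, Cal, 8510), (p1, Cal, 8510), (x3, Cal, 8510)}

Assign ⋈ Emp (natural join on mgr): {(1040, 37, Ada, k1), (1040, 37, Ada, k2), (1040, 37, Ada, ops), (1040, 37, Ada, x1), (1040, 37, Ada, x3), (1430, 37, Dee, k1), (1430, 37, Dee, k2), (1430, 37, Dee, ops), (1430, 37, Dee, x1), (1430, 37, Dee, x3), (2910, 37, Uma, k1), (2910, 37, Uma, k2), (2910, 37, Uma, ops), (2910, 37, Uma, x1), (2910, 37, Uma, x3), (3150, 1, Ola, cs), (3150, 1, Ola, eng), (3150, 1, Ola, k1), (3150, 1, Ola, p1), (3150, 1, Ola, x3), (5440, 1, Lee, cs), (5440, 1, Lee, eng), (5440, 1, Lee, k1), (5440, 1, Lee, p1), (5440, 1, Lee, x3), (8510, 1, Cal, cs), (8510, 1, Cal, eng), (8510, 1, Cal, k1), (8510, 1, Cal, p1), (8510, 1, Cal, x3)}
Selection mgr ≤ 6: {(3150, 1, Ola, cs), (3150, 1, Ola, eng), (3150, 1, Ola, k1), (3150, 1, Ola, p1), (3150, 1, Ola, x3), (5440, 1, Lee, cs), (5440, 1, Lee, eng), (5440, 1, Lee, k1), (5440, 1, Lee, p1), (5440, 1, Lee, x3), (8510, 1, Cal, cs), (8510, 1, Cal, eng), (8510, 1, Cal, k1), (8510, 1, Cal, p1), (8510, 1, Cal, x3)}
Selection budget = 8510: {(8510, 1, Cal, cs), (8510, 1, Cal, eng), (8510, 1, Cal, k1), (8510, 1, Cal, p1), (8510, 1, Cal, x3)}
Projecting to pid, name, budget: {(cs, Cal, 8510), (eng, Cal, 8510), (k1, Cal, 8510), (p1, Cal, 8510), (x3, Cal, 8510)}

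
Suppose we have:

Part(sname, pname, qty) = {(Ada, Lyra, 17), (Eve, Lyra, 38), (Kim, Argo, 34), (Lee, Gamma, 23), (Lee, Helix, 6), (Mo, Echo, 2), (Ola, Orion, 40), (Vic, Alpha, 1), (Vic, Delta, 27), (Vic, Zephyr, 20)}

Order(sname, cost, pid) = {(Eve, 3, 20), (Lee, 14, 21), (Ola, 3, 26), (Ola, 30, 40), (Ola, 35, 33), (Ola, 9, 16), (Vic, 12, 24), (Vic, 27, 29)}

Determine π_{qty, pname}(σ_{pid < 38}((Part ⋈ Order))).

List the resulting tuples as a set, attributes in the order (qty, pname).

Joining Part and Order on sname yields {(Eve, Lyra, 38, 3, 20), (Lee, Gamma, 23, 14, 21), (Lee, Helix, 6, 14, 21), (Ola, Orion, 40, 3, 26), (Ola, Orion, 40, 30, 40), (Ola, Orion, 40, 35, 33), (Ola, Orion, 40, 9, 16), (Vic, Alpha, 1, 12, 24), (Vic, Alpha, 1, 27, 29), (Vic, Delta, 27, 12, 24), (Vic, Delta, 27, 27, 29), (Vic, Zephyr, 20, 12, 24), (Vic, Zephyr, 20, 27, 29)}.
Apply σ_{pid < 38}; surviving tuples: {(Eve, Lyra, 38, 3, 20), (Lee, Gamma, 23, 14, 21), (Lee, Helix, 6, 14, 21), (Ola, Orion, 40, 3, 26), (Ola, Orion, 40, 35, 33), (Ola, Orion, 40, 9, 16), (Vic, Alpha, 1, 12, 24), (Vic, Alpha, 1, 27, 29), (Vic, Delta, 27, 12, 24), (Vic, Delta, 27, 27, 29), (Vic, Zephyr, 20, 12, 24), (Vic, Zephyr, 20, 27, 29)}
π[qty, pname]: project onto (qty, pname) (5 duplicate(s) eliminated) → {(1, Alpha), (20, Zephyr), (23, Gamma), (27, Delta), (38, Lyra), (40, Orion), (6, Helix)}

{(1, Alpha), (20, Zephyr), (23, Gamma), (27, Delta), (38, Lyra), (40, Orion), (6, Helix)}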